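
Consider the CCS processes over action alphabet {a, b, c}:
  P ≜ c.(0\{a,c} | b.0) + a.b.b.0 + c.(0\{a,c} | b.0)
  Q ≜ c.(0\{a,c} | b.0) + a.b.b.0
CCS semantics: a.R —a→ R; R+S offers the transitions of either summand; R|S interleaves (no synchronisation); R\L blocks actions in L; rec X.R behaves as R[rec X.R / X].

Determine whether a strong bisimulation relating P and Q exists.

Reachable graph of P (6 states):
  u0 = c.(0\{a,c} | b.0) + a.b.b.0 + c.(0\{a,c} | b.0) | --a--▸ u1, --c--▸ u2
  u1 = b.b.0 | --b--▸ u3
  u2 = 0\{a,c} | b.0 | --b--▸ u4
  u3 = b.0 | --b--▸ u5
  u4 = 0\{a,c} | 0 | ·
  u5 = 0 | ·
Reachable graph of Q (6 states):
  v0 = c.(0\{a,c} | b.0) + a.b.b.0 | --a--▸ v1, --c--▸ v2
  v1 = b.b.0 | --b--▸ v3
  v2 = 0\{a,c} | b.0 | --b--▸ v4
  v3 = b.0 | --b--▸ v5
  v4 = 0\{a,c} | 0 | ·
  v5 = 0 | ·
Partition-refinement fixed point:
  B0 = {u0, v0}
  B1 = {u1, v1}
  B2 = {u2, u3, v2, v3}
  B3 = {u4, u5, v4, v5}
u0 ∈ B0, v0 ∈ B0 → same block

bisimilar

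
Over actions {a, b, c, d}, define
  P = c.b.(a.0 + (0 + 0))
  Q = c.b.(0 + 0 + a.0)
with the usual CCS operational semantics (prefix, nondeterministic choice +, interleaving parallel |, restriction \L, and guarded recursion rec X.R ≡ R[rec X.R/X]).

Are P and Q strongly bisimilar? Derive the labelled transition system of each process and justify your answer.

YES

P's transition system — 4 states:
  m0 = c.b.(a.0 + (0 + 0)) → ··c··> m1
  m1 = b.(a.0 + (0 + 0)) → ··b··> m2
  m2 = a.0 + (0 + 0) → ··a··> m3
  m3 = 0 → deadlocked
Q's transition system — 4 states:
  n0 = c.b.(0 + 0 + a.0) → ··c··> n1
  n1 = b.(0 + 0 + a.0) → ··b··> n2
  n2 = 0 + 0 + a.0 → ··a··> n3
  n3 = 0 → deadlocked
Coarsest stable partition (strong bisimilarity classes):
  B0 = {m0, n0}
  B1 = {m1, n1}
  B2 = {m2, n2}
  B3 = {m3, n3}
m0 ∈ B0, n0 ∈ B0 → same block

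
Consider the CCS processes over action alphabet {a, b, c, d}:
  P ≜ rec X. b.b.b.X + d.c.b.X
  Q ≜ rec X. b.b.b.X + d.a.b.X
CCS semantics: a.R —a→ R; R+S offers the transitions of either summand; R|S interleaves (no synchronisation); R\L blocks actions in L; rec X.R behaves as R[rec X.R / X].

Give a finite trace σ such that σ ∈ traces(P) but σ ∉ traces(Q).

LTS(P): 4 reachable states
  u0 = rec X. b.b.b.X + d.c.b.X ⊢ ··b··> u1, ··d··> u2
  u1 = b.b.(rec X. b.b.b.X + d.c.b.X) ⊢ ··b··> u3
  u2 = c.b.(rec X. b.b.b.X + d.c.b.X) ⊢ ··c··> u3
  u3 = b.(rec X. b.b.b.X + d.c.b.X) ⊢ ··b··> u0
LTS(Q): 4 reachable states
  v0 = rec X. b.b.b.X + d.a.b.X ⊢ ··b··> v1, ··d··> v2
  v1 = b.b.(rec X. b.b.b.X + d.a.b.X) ⊢ ··b··> v3
  v2 = a.b.(rec X. b.b.b.X + d.a.b.X) ⊢ ··a··> v3
  v3 = b.(rec X. b.b.b.X + d.a.b.X) ⊢ ··b··> v0
Trace ⟨dc⟩ through P, begin at {u0}:
  step 1 (d): {u2}
  step 2 (c): {u3}
  — P admits the full trace.
Trace ⟨dc⟩ through Q, begin at {v0}:
  step 1 (d): {v2}
  step 2 (c): ∅  — Q cannot continue

dc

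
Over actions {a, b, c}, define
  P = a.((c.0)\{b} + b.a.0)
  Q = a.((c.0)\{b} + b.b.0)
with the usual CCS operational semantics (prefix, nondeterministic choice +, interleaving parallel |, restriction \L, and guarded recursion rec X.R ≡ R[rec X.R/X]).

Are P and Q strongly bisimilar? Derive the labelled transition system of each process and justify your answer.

NO

LTS(P): 5 reachable states
  p0 = a.((c.0)\{b} + b.a.0) → -a-> p1
  p1 = (c.0)\{b} + b.a.0 → -b-> p2, -c-> p3
  p2 = a.0 → -a-> p4
  p3 = 0\{b} → ·
  p4 = 0 → ·
LTS(Q): 5 reachable states
  q0 = a.((c.0)\{b} + b.b.0) → -a-> q1
  q1 = (c.0)\{b} + b.b.0 → -b-> q2, -c-> q3
  q2 = b.0 → -b-> q4
  q3 = 0\{b} → ·
  q4 = 0 → ·
Bisimilarity quotient blocks:
  B0 = {p0}
  B1 = {p1}
  B2 = {p3, p4, q3, q4}
  B3 = {p2}
  B4 = {q0}
  B5 = {q1}
  B6 = {q2}
p0 ∈ B0, q0 ∈ B4 → different blocks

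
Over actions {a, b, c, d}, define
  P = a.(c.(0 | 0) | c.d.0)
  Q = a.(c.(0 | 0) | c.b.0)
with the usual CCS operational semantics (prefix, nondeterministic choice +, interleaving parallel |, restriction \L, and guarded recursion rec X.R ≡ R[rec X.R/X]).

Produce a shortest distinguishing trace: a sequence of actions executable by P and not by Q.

LTS(P): 7 reachable states
  s0 = a.(c.(0 | 0) | c.d.0) | --a--▸ s1
  s1 = c.(0 | 0) | c.d.0 | --c--▸ s2, --c--▸ s3
  s2 = 0 | 0 | c.d.0 | --c--▸ s4
  s3 = c.(0 | 0) | d.0 | --c--▸ s4, --d--▸ s5
  s4 = 0 | 0 | d.0 | --d--▸ s6
  s5 = c.(0 | 0) | 0 | --c--▸ s6
  s6 = 0 | 0 | 0 | deadlocked
LTS(Q): 7 reachable states
  t0 = a.(c.(0 | 0) | c.b.0) | --a--▸ t1
  t1 = c.(0 | 0) | c.b.0 | --c--▸ t2, --c--▸ t3
  t2 = 0 | 0 | c.b.0 | --c--▸ t4
  t3 = c.(0 | 0) | b.0 | --b--▸ t5, --c--▸ t4
  t4 = 0 | 0 | b.0 | --b--▸ t6
  t5 = c.(0 | 0) | 0 | --c--▸ t6
  t6 = 0 | 0 | 0 | deadlocked
Trace ⟨acd⟩ through P, begin at {s0}:
  [1] a ⇒ {s1}
  [2] c ⇒ {s2, s3}
  [3] d ⇒ {s5}
  P completes σ.
Trace ⟨acd⟩ through Q, begin at {t0}:
  [1] a ⇒ {t1}
  [2] c ⇒ {t2, t3}
  [3] d ⇒ no successor for Q

acd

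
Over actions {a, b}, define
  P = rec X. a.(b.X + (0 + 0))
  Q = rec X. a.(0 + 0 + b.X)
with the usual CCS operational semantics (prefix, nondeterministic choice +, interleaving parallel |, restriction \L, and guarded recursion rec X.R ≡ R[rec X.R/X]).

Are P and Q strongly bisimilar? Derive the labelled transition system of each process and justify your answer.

YES

LTS(P): 2 reachable states
  u0 = rec X. a.(b.X + (0 + 0)) :: —a→ u1
  u1 = b.(rec X. a.(b.X + (0 + 0))) + (0 + 0) :: —b→ u0
LTS(Q): 2 reachable states
  v0 = rec X. a.(0 + 0 + b.X) :: —a→ v1
  v1 = 0 + 0 + b.(rec X. a.(0 + 0 + b.X)) :: —b→ v0
Coarsest stable partition (strong bisimilarity classes):
  B0 = {u0, v0}
  B1 = {u1, v1}
u0 ∈ B0, v0 ∈ B0 → same block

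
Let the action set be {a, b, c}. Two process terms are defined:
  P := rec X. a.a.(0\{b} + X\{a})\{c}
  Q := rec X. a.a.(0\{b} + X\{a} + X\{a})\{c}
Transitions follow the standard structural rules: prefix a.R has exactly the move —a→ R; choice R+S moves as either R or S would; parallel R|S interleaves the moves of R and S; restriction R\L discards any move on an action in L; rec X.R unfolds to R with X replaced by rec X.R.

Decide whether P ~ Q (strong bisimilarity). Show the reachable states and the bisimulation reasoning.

YES

Reachable graph of P (3 states):
  u0 = rec X. a.a.(0\{b} + X\{a})\{c} → --a--▸ u1
  u1 = a.(0\{b} + (rec X. a.a.(0\{b} + X\{a})\{c})\{a})\{c} → --a--▸ u2
  u2 = (0\{b} + (rec X. a.a.(0\{b} + X\{a})\{c})\{a})\{c} → ∅
Reachable graph of Q (3 states):
  v0 = rec X. a.a.(0\{b} + X\{a} + X\{a})\{c} → --a--▸ v1
  v1 = a.(0\{b} + (rec X. a.a.(0\{b} + X\{a} + X\{a})\{c})\{a} + (rec X. a.a.(0\{b} + X\{a} + X\{a})\{c})\{a})\{c} → --a--▸ v2
  v2 = (0\{b} + (rec X. a.a.(0\{b} + X\{a} + X\{a})\{c})\{a} + (rec X. a.a.(0\{b} + X\{a} + X\{a})\{c})\{a})\{c} → ∅
Bisimilarity quotient blocks:
  B0 = {u0, v0}
  B1 = {u1, v1}
  B2 = {u2, v2}
u0 ∈ B0, v0 ∈ B0 → same block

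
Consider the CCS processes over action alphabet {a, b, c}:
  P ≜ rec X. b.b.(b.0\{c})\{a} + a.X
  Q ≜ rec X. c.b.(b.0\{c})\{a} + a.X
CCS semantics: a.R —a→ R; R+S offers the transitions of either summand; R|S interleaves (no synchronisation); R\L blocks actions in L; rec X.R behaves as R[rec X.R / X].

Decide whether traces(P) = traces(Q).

P's transition system — 4 states:
  m0 = rec X. b.b.(b.0\{c})\{a} + a.X | --a--▸ m0, --b--▸ m1
  m1 = b.(b.0\{c})\{a} | --b--▸ m2
  m2 = (b.0\{c})\{a} | --b--▸ m3
  m3 = 0\{c}\{a} | ∅
Q's transition system — 4 states:
  n0 = rec X. c.b.(b.0\{c})\{a} + a.X | --a--▸ n0, --c--▸ n1
  n1 = b.(b.0\{c})\{a} | --b--▸ n2
  n2 = (b.0\{c})\{a} | --b--▸ n3
  n3 = 0\{c}\{a} | ∅
Executing b from P (initial set {m0}):
  after b @ step 1: {m1}
  P completes σ.
Executing b from Q (initial set {n0}):
  after b @ step 1: no successor for Q

NO — witness ⟨b⟩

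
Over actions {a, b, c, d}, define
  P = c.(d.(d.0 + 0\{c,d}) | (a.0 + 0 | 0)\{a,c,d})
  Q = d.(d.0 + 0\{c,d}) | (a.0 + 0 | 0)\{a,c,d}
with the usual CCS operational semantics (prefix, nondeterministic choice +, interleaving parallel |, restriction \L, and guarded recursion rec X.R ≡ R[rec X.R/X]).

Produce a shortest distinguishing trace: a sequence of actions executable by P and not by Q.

Reachable graph of P (4 states):
  s0 = c.(d.(d.0 + 0\{c,d}) | (a.0 + 0 | 0)\{a,c,d}) → --c--▸ s1
  s1 = d.(d.0 + 0\{c,d}) | (a.0 + 0 | 0)\{a,c,d} → --d--▸ s2
  s2 = (d.0 + 0\{c,d}) | (a.0 + 0 | 0)\{a,c,d} → --d--▸ s3
  s3 = 0 | (a.0 + 0 | 0)\{a,c,d} → (no moves)
Reachable graph of Q (3 states):
  t0 = d.(d.0 + 0\{c,d}) | (a.0 + 0 | 0)\{a,c,d} → --d--▸ t1
  t1 = (d.0 + 0\{c,d}) | (a.0 + 0 | 0)\{a,c,d} → --d--▸ t2
  t2 = 0 | (a.0 + 0 | 0)\{a,c,d} → (no moves)
Trace ⟨c⟩ through P, begin at {s0}:
  after c @ step 1: {s1}
  ✓ P
Trace ⟨c⟩ through Q, begin at {t0}:
  after c @ step 1: ∅  — Q cannot continue

c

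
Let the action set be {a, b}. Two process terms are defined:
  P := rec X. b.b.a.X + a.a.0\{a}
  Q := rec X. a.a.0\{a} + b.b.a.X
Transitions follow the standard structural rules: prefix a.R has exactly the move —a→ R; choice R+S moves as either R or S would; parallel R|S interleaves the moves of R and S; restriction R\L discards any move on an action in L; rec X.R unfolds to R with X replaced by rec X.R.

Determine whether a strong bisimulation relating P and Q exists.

P ~ Q

Reachable graph of P (5 states):
  s0 = rec X. b.b.a.X + a.a.0\{a} ⊢ =a=> s1, =b=> s2
  s1 = a.0\{a} ⊢ =a=> s3
  s2 = b.a.(rec X. b.b.a.X + a.a.0\{a}) ⊢ =b=> s4
  s3 = 0\{a} ⊢ (no moves)
  s4 = a.(rec X. b.b.a.X + a.a.0\{a}) ⊢ =a=> s0
Reachable graph of Q (5 states):
  t0 = rec X. a.a.0\{a} + b.b.a.X ⊢ =a=> t1, =b=> t2
  t1 = a.0\{a} ⊢ =a=> t3
  t2 = b.a.(rec X. a.a.0\{a} + b.b.a.X) ⊢ =b=> t4
  t3 = 0\{a} ⊢ (no moves)
  t4 = a.(rec X. a.a.0\{a} + b.b.a.X) ⊢ =a=> t0
Bisimilarity quotient blocks:
  B0 = {s0, t0}
  B1 = {s2, t2}
  B2 = {s4, t4}
  B3 = {s1, t1}
  B4 = {s3, t3}
s0 ∈ B0, t0 ∈ B0 → same block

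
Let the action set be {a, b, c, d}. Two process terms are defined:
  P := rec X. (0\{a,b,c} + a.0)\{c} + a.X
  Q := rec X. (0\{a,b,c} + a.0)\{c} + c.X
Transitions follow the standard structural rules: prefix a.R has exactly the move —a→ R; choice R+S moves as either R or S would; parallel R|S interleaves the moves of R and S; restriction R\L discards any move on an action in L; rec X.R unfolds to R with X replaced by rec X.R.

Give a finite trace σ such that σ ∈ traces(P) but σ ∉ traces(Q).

Reachable graph of P (2 states):
  p0 = rec X. (0\{a,b,c} + a.0)\{c} + a.X → -a-> p0, -a-> p1
  p1 = 0\{c} → stopped
Reachable graph of Q (2 states):
  q0 = rec X. (0\{a,b,c} + a.0)\{c} + c.X → -a-> q1, -c-> q0
  q1 = 0\{c} → stopped
Executing aa from P (initial set {p0}):
  step 1 (a): {p0, p1}
  step 2 (a): {p0, p1}
  P completes σ.
Executing aa from Q (initial set {q0}):
  step 1 (a): {q1}
  step 2 (a): no successor for Q

aa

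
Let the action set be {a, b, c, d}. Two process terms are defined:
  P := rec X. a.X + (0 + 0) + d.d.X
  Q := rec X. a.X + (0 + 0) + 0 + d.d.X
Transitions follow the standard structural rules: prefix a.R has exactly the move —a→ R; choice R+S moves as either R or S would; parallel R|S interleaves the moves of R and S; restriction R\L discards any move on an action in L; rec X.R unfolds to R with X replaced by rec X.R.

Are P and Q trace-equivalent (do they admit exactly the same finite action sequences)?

YES

Reachable graph of P (2 states):
  s0 = rec X. a.X + (0 + 0) + d.d.X :: ··a··> s0, ··d··> s1
  s1 = d.(rec X. a.X + (0 + 0) + d.d.X) :: ··d··> s0
Reachable graph of Q (2 states):
  t0 = rec X. a.X + (0 + 0) + 0 + d.d.X :: ··a··> t0, ··d··> t1
  t1 = d.(rec X. a.X + (0 + 0) + 0 + d.d.X) :: ··d··> t0
Coarsest stable partition (strong bisimilarity classes):
  B0 = {s0, t0}
  B1 = {s1, t1}
s0 ∈ B0, t0 ∈ B0 → same block
Bisimilar ⇒ trace-equivalent.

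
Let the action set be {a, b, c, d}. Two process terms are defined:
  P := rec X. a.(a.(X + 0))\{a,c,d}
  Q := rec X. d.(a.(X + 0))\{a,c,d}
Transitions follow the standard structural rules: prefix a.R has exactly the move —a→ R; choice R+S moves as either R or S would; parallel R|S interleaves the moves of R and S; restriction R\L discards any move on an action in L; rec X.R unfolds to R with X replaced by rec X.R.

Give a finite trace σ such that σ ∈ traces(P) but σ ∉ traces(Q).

a

P's transition system — 2 states:
  s0 = rec X. a.(a.(X + 0))\{a,c,d} has moves =a=> s1
  s1 = (a.((rec X. a.(a.(X + 0))\{a,c,d}) + 0))\{a,c,d} has moves (no moves)
Q's transition system — 2 states:
  t0 = rec X. d.(a.(X + 0))\{a,c,d} has moves =d=> t1
  t1 = (a.((rec X. d.(a.(X + 0))\{a,c,d}) + 0))\{a,c,d} has moves (no moves)
Executing a from P (initial set {s0}):
  step 1 (a): {s1}
  ✓ P
Executing a from Q (initial set {t0}):
  step 1 (a): no successor for Q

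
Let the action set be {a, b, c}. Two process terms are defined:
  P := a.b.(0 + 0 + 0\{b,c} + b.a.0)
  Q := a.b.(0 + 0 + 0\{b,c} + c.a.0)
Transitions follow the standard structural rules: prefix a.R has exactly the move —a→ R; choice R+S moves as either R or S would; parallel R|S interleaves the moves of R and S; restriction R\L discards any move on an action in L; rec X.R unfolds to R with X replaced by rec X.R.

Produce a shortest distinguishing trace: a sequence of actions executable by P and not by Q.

Reachable graph of P (5 states):
  u0 = a.b.(0 + 0 + 0\{b,c} + b.a.0) → ··a··> u1
  u1 = b.(0 + 0 + 0\{b,c} + b.a.0) → ··b··> u2
  u2 = 0 + 0 + 0\{b,c} + b.a.0 → ··b··> u3
  u3 = a.0 → ··a··> u4
  u4 = 0 → ·
Reachable graph of Q (5 states):
  v0 = a.b.(0 + 0 + 0\{b,c} + c.a.0) → ··a··> v1
  v1 = b.(0 + 0 + 0\{b,c} + c.a.0) → ··b··> v2
  v2 = 0 + 0 + 0\{b,c} + c.a.0 → ··c··> v3
  v3 = a.0 → ··a··> v4
  v4 = 0 → ·
Run σ = ⟨abb⟩ on P: start {u0}
  [1] a ⇒ {u1}
  [2] b ⇒ {u2}
  [3] b ⇒ {u3}
  P completes σ.
Run σ = ⟨abb⟩ on Q: start {v0}
  [1] a ⇒ {v1}
  [2] b ⇒ {v2}
  [3] b ⇒ ∅ (Q stuck)

abb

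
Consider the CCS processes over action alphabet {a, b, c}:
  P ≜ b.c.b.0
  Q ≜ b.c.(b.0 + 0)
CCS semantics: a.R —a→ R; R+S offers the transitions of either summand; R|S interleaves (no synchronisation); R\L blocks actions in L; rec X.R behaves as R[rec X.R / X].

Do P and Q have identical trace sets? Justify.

P's transition system — 4 states:
  m0 = b.c.b.0 :: =b=> m1
  m1 = c.b.0 :: =c=> m2
  m2 = b.0 :: =b=> m3
  m3 = 0 :: ∅
Q's transition system — 4 states:
  n0 = b.c.(b.0 + 0) :: =b=> n1
  n1 = c.(b.0 + 0) :: =c=> n2
  n2 = b.0 + 0 :: =b=> n3
  n3 = 0 :: ∅
Coarsest stable partition (strong bisimilarity classes):
  B0 = {m0, n0}
  B1 = {m1, n1}
  B2 = {m2, n2}
  B3 = {m3, n3}
m0 ∈ B0, n0 ∈ B0 → same block
Bisimilar ⇒ trace-equivalent.

YES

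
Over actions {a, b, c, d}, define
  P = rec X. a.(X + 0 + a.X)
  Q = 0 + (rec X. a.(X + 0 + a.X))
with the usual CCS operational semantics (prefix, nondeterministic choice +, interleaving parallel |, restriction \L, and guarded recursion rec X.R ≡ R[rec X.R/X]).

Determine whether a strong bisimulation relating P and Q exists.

Reachable graph of P (2 states):
  p0 = rec X. a.(X + 0 + a.X) → =a=> p1
  p1 = (rec X. a.(X + 0 + a.X)) + 0 + a.(rec X. a.(X + 0 + a.X)) → =a=> p0, =a=> p1
Reachable graph of Q (3 states):
  q0 = 0 + (rec X. a.(X + 0 + a.X)) → =a=> q1
  q1 = (rec X. a.(X + 0 + a.X)) + 0 + a.(rec X. a.(X + 0 + a.X)) → =a=> q1, =a=> q2
  q2 = rec X. a.(X + 0 + a.X) → =a=> q1
Bisimilarity quotient blocks:
  B0 = {p0, p1, q0, q1, q2}
p0 ∈ B0, q0 ∈ B0 → same block

bisimilar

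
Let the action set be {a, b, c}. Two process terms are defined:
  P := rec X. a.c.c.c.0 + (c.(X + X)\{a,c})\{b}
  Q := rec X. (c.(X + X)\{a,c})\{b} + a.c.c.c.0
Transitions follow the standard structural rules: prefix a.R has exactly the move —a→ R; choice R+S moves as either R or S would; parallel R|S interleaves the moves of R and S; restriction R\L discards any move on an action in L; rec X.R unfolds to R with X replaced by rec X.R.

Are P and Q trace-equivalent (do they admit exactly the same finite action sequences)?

Reachable graph of P (6 states):
  m0 = rec X. a.c.c.c.0 + (c.(X + X)\{a,c})\{b} | =a=> m1, =c=> m2
  m1 = c.c.c.0 | =c=> m3
  m2 = ((rec X. a.c.c.c.0 + (c.(X + X)\{a,c})\{b}) + (rec X. a.c.c.c.0 + (c.(X + X)\{a,c})\{b}))\{a,c}\{b} | (no moves)
  m3 = c.c.0 | =c=> m4
  m4 = c.0 | =c=> m5
  m5 = 0 | (no moves)
Reachable graph of Q (6 states):
  n0 = rec X. (c.(X + X)\{a,c})\{b} + a.c.c.c.0 | =a=> n1, =c=> n2
  n1 = c.c.c.0 | =c=> n3
  n2 = ((rec X. (c.(X + X)\{a,c})\{b} + a.c.c.c.0) + (rec X. (c.(X + X)\{a,c})\{b} + a.c.c.c.0))\{a,c}\{b} | (no moves)
  n3 = c.c.0 | =c=> n4
  n4 = c.0 | =c=> n5
  n5 = 0 | (no moves)
Bisimilarity quotient blocks:
  B0 = {m0, n0}
  B1 = {m2, m5, n2, n5}
  B2 = {m1, n1}
  B3 = {m3, n3}
  B4 = {m4, n4}
m0 ∈ B0, n0 ∈ B0 → same block
Bisimilar ⇒ trace-equivalent.

traces(P) = traces(Q)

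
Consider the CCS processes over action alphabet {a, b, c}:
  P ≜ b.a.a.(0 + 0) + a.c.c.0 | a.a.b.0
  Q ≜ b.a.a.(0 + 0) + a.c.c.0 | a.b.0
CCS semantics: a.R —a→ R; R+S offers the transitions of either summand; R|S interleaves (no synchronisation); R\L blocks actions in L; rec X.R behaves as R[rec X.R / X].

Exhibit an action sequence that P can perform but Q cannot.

LTS(P): 19 reachable states
  m0 = b.a.a.(0 + 0) + a.c.c.0 | a.a.b.0 → =a=> m1, =a=> m2, =b=> m3
  m1 = a.c.c.0 | a.b.0 → =a=> m4, =a=> m5
  m2 = c.c.0 | a.a.b.0 → =a=> m5, =c=> m6
  m3 = a.a.(0 + 0) → =a=> m7
  m4 = a.c.c.0 | b.0 → =a=> m8, =b=> m9
  m5 = c.c.0 | a.b.0 → =a=> m8, =c=> m10
  m6 = c.0 | a.a.b.0 → =a=> m10, =c=> m11
  m7 = a.(0 + 0) → =a=> m12
  m8 = c.c.0 | b.0 → =b=> m13, =c=> m14
  m9 = a.c.c.0 | 0 → =a=> m13
  m10 = c.0 | a.b.0 → =a=> m14, =c=> m15
  m11 = 0 | a.a.b.0 → =a=> m15
  m12 = 0 + 0 → ∅
  m13 = c.c.0 | 0 → =c=> m16
  m14 = c.0 | b.0 → =b=> m16, =c=> m17
  m15 = 0 | a.b.0 → =a=> m17
  m16 = c.0 | 0 → =c=> m18
  m17 = 0 | b.0 → =b=> m18
  m18 = 0 | 0 → ∅
LTS(Q): 15 reachable states
  n0 = b.a.a.(0 + 0) + a.c.c.0 | a.b.0 → =a=> n1, =a=> n2, =b=> n3
  n1 = a.c.c.0 | b.0 → =a=> n4, =b=> n5
  n2 = c.c.0 | a.b.0 → =a=> n4, =c=> n6
  n3 = a.a.(0 + 0) → =a=> n7
  n4 = c.c.0 | b.0 → =b=> n8, =c=> n9
  n5 = a.c.c.0 | 0 → =a=> n8
  n6 = c.0 | a.b.0 → =a=> n9, =c=> n10
  n7 = a.(0 + 0) → =a=> n11
  n8 = c.c.0 | 0 → =c=> n12
  n9 = c.0 | b.0 → =b=> n12, =c=> n13
  n10 = 0 | a.b.0 → =a=> n13
  n11 = 0 + 0 → ∅
  n12 = c.0 | 0 → =c=> n14
  n13 = 0 | b.0 → =b=> n14
  n14 = 0 | 0 → ∅
Executing aaa from P (initial set {m0}):
  [1] a ⇒ {m1, m2}
  [2] a ⇒ {m4, m5}
  [3] a ⇒ {m8}
  P completes σ.
Executing aaa from Q (initial set {n0}):
  [1] a ⇒ {n1, n2}
  [2] a ⇒ {n4}
  [3] a ⇒ ∅  — Q cannot continue

aaa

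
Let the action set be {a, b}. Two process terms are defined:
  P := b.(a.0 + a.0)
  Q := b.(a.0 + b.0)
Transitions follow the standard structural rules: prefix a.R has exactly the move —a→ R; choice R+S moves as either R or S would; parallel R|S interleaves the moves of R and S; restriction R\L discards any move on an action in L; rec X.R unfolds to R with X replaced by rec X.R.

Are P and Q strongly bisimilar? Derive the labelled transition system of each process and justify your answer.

Reachable graph of P (3 states):
  m0 = b.(a.0 + a.0) ⊢ =b=> m1
  m1 = a.0 + a.0 ⊢ =a=> m2
  m2 = 0 ⊢ (no moves)
Reachable graph of Q (3 states):
  n0 = b.(a.0 + b.0) ⊢ =b=> n1
  n1 = a.0 + b.0 ⊢ =a=> n2, =b=> n2
  n2 = 0 ⊢ (no moves)
Partition-refinement fixed point:
  B0 = {m0}
  B1 = {m1}
  B2 = {m2, n2}
  B3 = {n0}
  B4 = {n1}
m0 ∈ B0, n0 ∈ B3 → different blocks

not bisimilar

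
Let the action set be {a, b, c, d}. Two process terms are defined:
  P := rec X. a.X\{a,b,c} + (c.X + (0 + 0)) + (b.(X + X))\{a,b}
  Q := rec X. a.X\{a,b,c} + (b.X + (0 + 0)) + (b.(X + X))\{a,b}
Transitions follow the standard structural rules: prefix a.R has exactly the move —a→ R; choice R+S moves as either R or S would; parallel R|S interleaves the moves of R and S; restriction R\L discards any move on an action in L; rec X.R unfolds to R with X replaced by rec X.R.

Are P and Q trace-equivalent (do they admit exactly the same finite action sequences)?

trace-distinct — witness ⟨c⟩

Reachable graph of P (2 states):
  m0 = rec X. a.X\{a,b,c} + (c.X + (0 + 0)) + (b.(X + X))\{a,b} ⊢ -a-> m1, -c-> m0
  m1 = (rec X. a.X\{a,b,c} + (c.X + (0 + 0)) + (b.(X + X))\{a,b})\{a,b,c} ⊢ ·
Reachable graph of Q (2 states):
  n0 = rec X. a.X\{a,b,c} + (b.X + (0 + 0)) + (b.(X + X))\{a,b} ⊢ -a-> n1, -b-> n0
  n1 = (rec X. a.X\{a,b,c} + (b.X + (0 + 0)) + (b.(X + X))\{a,b})\{a,b,c} ⊢ ·
Run σ = ⟨c⟩ on P: start {m0}
  [1] c ⇒ {m0}
  ✓ P
Run σ = ⟨c⟩ on Q: start {n0}
  [1] c ⇒ ∅  — Q cannot continue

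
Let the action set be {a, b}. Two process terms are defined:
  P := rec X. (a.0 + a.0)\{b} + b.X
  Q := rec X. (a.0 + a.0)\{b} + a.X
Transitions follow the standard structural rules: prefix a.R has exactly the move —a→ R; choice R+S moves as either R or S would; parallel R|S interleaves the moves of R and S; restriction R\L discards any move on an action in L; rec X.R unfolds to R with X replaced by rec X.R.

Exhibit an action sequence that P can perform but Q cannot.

P's transition system — 2 states:
  u0 = rec X. (a.0 + a.0)\{b} + b.X has moves =a=> u1, =b=> u0
  u1 = 0\{b} has moves ·
Q's transition system — 2 states:
  v0 = rec X. (a.0 + a.0)\{b} + a.X has moves =a=> v0, =a=> v1
  v1 = 0\{b} has moves ·
Executing b from P (initial set {u0}):
  after b @ step 1: {u0}
  — P admits the full trace.
Executing b from Q (initial set {v0}):
  after b @ step 1: no successor for Q

b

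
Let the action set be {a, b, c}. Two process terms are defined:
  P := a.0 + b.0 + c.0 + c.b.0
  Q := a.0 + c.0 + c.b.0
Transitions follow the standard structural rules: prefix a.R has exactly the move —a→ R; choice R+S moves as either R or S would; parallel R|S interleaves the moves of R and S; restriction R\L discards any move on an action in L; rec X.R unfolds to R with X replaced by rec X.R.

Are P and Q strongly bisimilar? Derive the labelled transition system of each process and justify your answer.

NO

P's transition system — 3 states:
  u0 = a.0 + b.0 + c.0 + c.b.0 ⊢ —a→ u1, —b→ u1, —c→ u1, —c→ u2
  u1 = 0 ⊢ stopped
  u2 = b.0 ⊢ —b→ u1
Q's transition system — 3 states:
  v0 = a.0 + c.0 + c.b.0 ⊢ —a→ v1, —c→ v1, —c→ v2
  v1 = 0 ⊢ stopped
  v2 = b.0 ⊢ —b→ v1
Bisimilarity quotient blocks:
  B0 = {u0}
  B1 = {u1, v1}
  B2 = {u2, v2}
  B3 = {v0}
u0 ∈ B0, v0 ∈ B3 → different blocks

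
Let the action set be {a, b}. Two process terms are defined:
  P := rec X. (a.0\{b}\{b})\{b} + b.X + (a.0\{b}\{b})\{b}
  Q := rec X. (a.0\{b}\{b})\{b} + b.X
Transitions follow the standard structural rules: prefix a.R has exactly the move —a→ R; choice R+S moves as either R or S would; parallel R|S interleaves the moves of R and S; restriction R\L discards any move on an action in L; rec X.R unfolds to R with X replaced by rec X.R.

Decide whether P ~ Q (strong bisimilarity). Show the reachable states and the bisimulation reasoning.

P ~ Q

P's transition system — 2 states:
  u0 = rec X. (a.0\{b}\{b})\{b} + b.X + (a.0\{b}\{b})\{b} has moves —a→ u1, —b→ u0
  u1 = 0\{b}\{b}\{b} has moves ∅
Q's transition system — 2 states:
  v0 = rec X. (a.0\{b}\{b})\{b} + b.X has moves —a→ v1, —b→ v0
  v1 = 0\{b}\{b}\{b} has moves ∅
Coarsest stable partition (strong bisimilarity classes):
  B0 = {u0, v0}
  B1 = {u1, v1}
u0 ∈ B0, v0 ∈ B0 → same block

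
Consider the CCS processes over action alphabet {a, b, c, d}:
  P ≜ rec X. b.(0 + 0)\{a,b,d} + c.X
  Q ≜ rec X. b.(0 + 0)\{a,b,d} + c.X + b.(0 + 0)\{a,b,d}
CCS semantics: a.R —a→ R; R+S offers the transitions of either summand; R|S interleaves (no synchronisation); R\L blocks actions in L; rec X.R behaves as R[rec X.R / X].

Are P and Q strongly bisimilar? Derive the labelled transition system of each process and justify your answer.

P ~ Q

Reachable graph of P (2 states):
  s0 = rec X. b.(0 + 0)\{a,b,d} + c.X has moves —b→ s1, —c→ s0
  s1 = (0 + 0)\{a,b,d} has moves stopped
Reachable graph of Q (2 states):
  t0 = rec X. b.(0 + 0)\{a,b,d} + c.X + b.(0 + 0)\{a,b,d} has moves —b→ t1, —c→ t0
  t1 = (0 + 0)\{a,b,d} has moves stopped
Partition-refinement fixed point:
  B0 = {s0, t0}
  B1 = {s1, t1}
s0 ∈ B0, t0 ∈ B0 → same block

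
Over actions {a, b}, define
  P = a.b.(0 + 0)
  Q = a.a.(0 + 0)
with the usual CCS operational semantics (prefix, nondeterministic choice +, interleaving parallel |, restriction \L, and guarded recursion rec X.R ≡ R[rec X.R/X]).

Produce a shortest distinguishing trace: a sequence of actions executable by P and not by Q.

ab

P's transition system — 3 states:
  m0 = a.b.(0 + 0) :: —a→ m1
  m1 = b.(0 + 0) :: —b→ m2
  m2 = 0 + 0 :: ∅
Q's transition system — 3 states:
  n0 = a.a.(0 + 0) :: —a→ n1
  n1 = a.(0 + 0) :: —a→ n2
  n2 = 0 + 0 :: ∅
Trace ⟨ab⟩ through P, begin at {m0}:
  step 1 (a): {m1}
  step 2 (b): {m2}
  ✓ P
Trace ⟨ab⟩ through Q, begin at {n0}:
  step 1 (a): {n1}
  step 2 (b): no successor for Q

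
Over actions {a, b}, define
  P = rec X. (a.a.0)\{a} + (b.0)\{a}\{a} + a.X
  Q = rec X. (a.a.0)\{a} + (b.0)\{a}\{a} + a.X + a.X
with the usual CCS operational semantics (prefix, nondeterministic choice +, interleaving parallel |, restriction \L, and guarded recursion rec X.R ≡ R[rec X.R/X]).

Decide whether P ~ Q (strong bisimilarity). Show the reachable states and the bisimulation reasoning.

bisimilar

P's transition system — 2 states:
  p0 = rec X. (a.a.0)\{a} + (b.0)\{a}\{a} + a.X has moves —a→ p0, —b→ p1
  p1 = 0\{a}\{a} has moves ∅
Q's transition system — 2 states:
  q0 = rec X. (a.a.0)\{a} + (b.0)\{a}\{a} + a.X + a.X has moves —a→ q0, —b→ q1
  q1 = 0\{a}\{a} has moves ∅
Coarsest stable partition (strong bisimilarity classes):
  B0 = {p0, q0}
  B1 = {p1, q1}
p0 ∈ B0, q0 ∈ B0 → same block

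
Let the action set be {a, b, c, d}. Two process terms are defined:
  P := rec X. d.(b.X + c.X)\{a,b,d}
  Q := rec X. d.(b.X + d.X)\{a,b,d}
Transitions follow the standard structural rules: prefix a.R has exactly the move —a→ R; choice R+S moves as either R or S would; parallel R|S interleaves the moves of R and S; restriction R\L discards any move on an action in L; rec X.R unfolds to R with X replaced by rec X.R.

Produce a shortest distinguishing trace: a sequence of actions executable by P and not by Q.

dc

P's transition system — 3 states:
  u0 = rec X. d.(b.X + c.X)\{a,b,d} ⊢ —d→ u1
  u1 = (b.(rec X. d.(b.X + c.X)\{a,b,d}) + c.(rec X. d.(b.X + c.X)\{a,b,d}))\{a,b,d} ⊢ —c→ u2
  u2 = (rec X. d.(b.X + c.X)\{a,b,d})\{a,b,d} ⊢ ∅
Q's transition system — 2 states:
  v0 = rec X. d.(b.X + d.X)\{a,b,d} ⊢ —d→ v1
  v1 = (b.(rec X. d.(b.X + d.X)\{a,b,d}) + d.(rec X. d.(b.X + d.X)\{a,b,d}))\{a,b,d} ⊢ ∅
Run σ = ⟨dc⟩ on P: start {u0}
  after d @ step 1: {u1}
  after c @ step 2: {u2}
  P completes σ.
Run σ = ⟨dc⟩ on Q: start {v0}
  after d @ step 1: {v1}
  after c @ step 2: ∅ (Q stuck)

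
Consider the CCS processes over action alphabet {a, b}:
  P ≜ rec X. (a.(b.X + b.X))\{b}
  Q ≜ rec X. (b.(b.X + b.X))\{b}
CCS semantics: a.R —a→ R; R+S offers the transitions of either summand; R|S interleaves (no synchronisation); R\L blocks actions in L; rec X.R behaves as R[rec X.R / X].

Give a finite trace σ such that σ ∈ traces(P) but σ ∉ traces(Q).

LTS(P): 2 reachable states
  m0 = rec X. (a.(b.X + b.X))\{b} → —a→ m1
  m1 = (b.(rec X. (a.(b.X + b.X))\{b}) + b.(rec X. (a.(b.X + b.X))\{b}))\{b} → ∅
LTS(Q): 1 reachable states
  n0 = rec X. (b.(b.X + b.X))\{b} → ∅
Executing a from P (initial set {m0}):
  [1] a ⇒ {m1}
  P completes σ.
Executing a from Q (initial set {n0}):
  [1] a ⇒ no successor for Q

a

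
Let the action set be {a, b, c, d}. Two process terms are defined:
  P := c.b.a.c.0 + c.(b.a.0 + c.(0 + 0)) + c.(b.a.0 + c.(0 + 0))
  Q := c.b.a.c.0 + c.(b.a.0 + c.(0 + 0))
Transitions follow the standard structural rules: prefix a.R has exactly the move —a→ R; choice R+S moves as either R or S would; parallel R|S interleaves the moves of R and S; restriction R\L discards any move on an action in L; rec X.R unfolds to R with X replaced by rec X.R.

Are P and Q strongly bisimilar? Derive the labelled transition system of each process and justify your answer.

YES

LTS(P): 8 reachable states
  u0 = c.b.a.c.0 + c.(b.a.0 + c.(0 + 0)) + c.(b.a.0 + c.(0 + 0)) ⊢ —c→ u1, —c→ u2
  u1 = b.a.0 + c.(0 + 0) ⊢ —b→ u3, —c→ u4
  u2 = b.a.c.0 ⊢ —b→ u5
  u3 = a.0 ⊢ —a→ u6
  u4 = 0 + 0 ⊢ stopped
  u5 = a.c.0 ⊢ —a→ u7
  u6 = 0 ⊢ stopped
  u7 = c.0 ⊢ —c→ u6
LTS(Q): 8 reachable states
  v0 = c.b.a.c.0 + c.(b.a.0 + c.(0 + 0)) ⊢ —c→ v1, —c→ v2
  v1 = b.a.0 + c.(0 + 0) ⊢ —b→ v3, —c→ v4
  v2 = b.a.c.0 ⊢ —b→ v5
  v3 = a.0 ⊢ —a→ v6
  v4 = 0 + 0 ⊢ stopped
  v5 = a.c.0 ⊢ —a→ v7
  v6 = 0 ⊢ stopped
  v7 = c.0 ⊢ —c→ v6
Partition-refinement fixed point:
  B0 = {u0, v0}
  B1 = {u1, v1}
  B2 = {u3, v3}
  B3 = {u4, u6, v4, v6}
  B4 = {u2, v2}
  B5 = {u5, v5}
  B6 = {u7, v7}
u0 ∈ B0, v0 ∈ B0 → same block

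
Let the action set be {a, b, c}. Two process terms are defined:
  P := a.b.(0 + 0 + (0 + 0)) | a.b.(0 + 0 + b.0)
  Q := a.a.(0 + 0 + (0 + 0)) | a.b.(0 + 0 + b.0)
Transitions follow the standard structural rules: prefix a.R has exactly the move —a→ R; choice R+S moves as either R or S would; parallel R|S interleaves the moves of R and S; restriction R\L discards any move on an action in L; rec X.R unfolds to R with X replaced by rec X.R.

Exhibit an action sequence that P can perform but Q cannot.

aabbb

Reachable graph of P (12 states):
  m0 = a.b.(0 + 0 + (0 + 0)) | a.b.(0 + 0 + b.0) ⊢ -a-> m1, -a-> m2
  m1 = a.b.(0 + 0 + (0 + 0)) | b.(0 + 0 + b.0) ⊢ -a-> m3, -b-> m4
  m2 = b.(0 + 0 + (0 + 0)) | a.b.(0 + 0 + b.0) ⊢ -a-> m3, -b-> m5
  m3 = b.(0 + 0 + (0 + 0)) | b.(0 + 0 + b.0) ⊢ -b-> m6, -b-> m7
  m4 = a.b.(0 + 0 + (0 + 0)) | (0 + 0 + b.0) ⊢ -a-> m7, -b-> m8
  m5 = (0 + 0 + (0 + 0)) | a.b.(0 + 0 + b.0) ⊢ -a-> m6
  m6 = (0 + 0 + (0 + 0)) | b.(0 + 0 + b.0) ⊢ -b-> m9
  m7 = b.(0 + 0 + (0 + 0)) | (0 + 0 + b.0) ⊢ -b-> m10, -b-> m9
  m8 = a.b.(0 + 0 + (0 + 0)) | 0 ⊢ -a-> m10
  m9 = (0 + 0 + (0 + 0)) | (0 + 0 + b.0) ⊢ -b-> m11
  m10 = b.(0 + 0 + (0 + 0)) | 0 ⊢ -b-> m11
  m11 = (0 + 0 + (0 + 0)) | 0 ⊢ ·
Reachable graph of Q (12 states):
  n0 = a.a.(0 + 0 + (0 + 0)) | a.b.(0 + 0 + b.0) ⊢ -a-> n1, -a-> n2
  n1 = a.(0 + 0 + (0 + 0)) | a.b.(0 + 0 + b.0) ⊢ -a-> n3, -a-> n4
  n2 = a.a.(0 + 0 + (0 + 0)) | b.(0 + 0 + b.0) ⊢ -a-> n4, -b-> n5
  n3 = (0 + 0 + (0 + 0)) | a.b.(0 + 0 + b.0) ⊢ -a-> n6
  n4 = a.(0 + 0 + (0 + 0)) | b.(0 + 0 + b.0) ⊢ -a-> n6, -b-> n7
  n5 = a.a.(0 + 0 + (0 + 0)) | (0 + 0 + b.0) ⊢ -a-> n7, -b-> n8
  n6 = (0 + 0 + (0 + 0)) | b.(0 + 0 + b.0) ⊢ -b-> n9
  n7 = a.(0 + 0 + (0 + 0)) | (0 + 0 + b.0) ⊢ -a-> n9, -b-> n10
  n8 = a.a.(0 + 0 + (0 + 0)) | 0 ⊢ -a-> n10
  n9 = (0 + 0 + (0 + 0)) | (0 + 0 + b.0) ⊢ -b-> n11
  n10 = a.(0 + 0 + (0 + 0)) | 0 ⊢ -a-> n11
  n11 = (0 + 0 + (0 + 0)) | 0 ⊢ ·
Trace ⟨aabbb⟩ through P, begin at {m0}:
  [1] a ⇒ {m1, m2}
  [2] a ⇒ {m3}
  [3] b ⇒ {m6, m7}
  [4] b ⇒ {m10, m9}
  [5] b ⇒ {m11}
  ✓ P
Trace ⟨aabbb⟩ through Q, begin at {n0}:
  [1] a ⇒ {n1, n2}
  [2] a ⇒ {n3, n4}
  [3] b ⇒ {n7}
  [4] b ⇒ {n10}
  [5] b ⇒ ∅ (Q stuck)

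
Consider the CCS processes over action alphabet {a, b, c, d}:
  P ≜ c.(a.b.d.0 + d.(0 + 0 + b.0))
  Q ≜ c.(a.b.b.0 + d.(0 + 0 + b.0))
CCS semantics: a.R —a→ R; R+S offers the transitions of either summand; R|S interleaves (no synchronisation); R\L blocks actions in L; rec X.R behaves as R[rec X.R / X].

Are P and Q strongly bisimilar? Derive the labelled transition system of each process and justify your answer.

Reachable graph of P (6 states):
  p0 = c.(a.b.d.0 + d.(0 + 0 + b.0)) ⊢ ··c··> p1
  p1 = a.b.d.0 + d.(0 + 0 + b.0) ⊢ ··a··> p2, ··d··> p3
  p2 = b.d.0 ⊢ ··b··> p4
  p3 = 0 + 0 + b.0 ⊢ ··b··> p5
  p4 = d.0 ⊢ ··d··> p5
  p5 = 0 ⊢ stopped
Reachable graph of Q (6 states):
  q0 = c.(a.b.b.0 + d.(0 + 0 + b.0)) ⊢ ··c··> q1
  q1 = a.b.b.0 + d.(0 + 0 + b.0) ⊢ ··a··> q2, ··d··> q3
  q2 = b.b.0 ⊢ ··b··> q4
  q3 = 0 + 0 + b.0 ⊢ ··b··> q5
  q4 = b.0 ⊢ ··b··> q5
  q5 = 0 ⊢ stopped
Coarsest stable partition (strong bisimilarity classes):
  B0 = {p0}
  B1 = {p1}
  B2 = {p2}
  B3 = {p4}
  B4 = {p5, q5}
  B5 = {p3, q3, q4}
  B6 = {q0}
  B7 = {q1}
  B8 = {q2}
p0 ∈ B0, q0 ∈ B6 → different blocks

P ≁ Q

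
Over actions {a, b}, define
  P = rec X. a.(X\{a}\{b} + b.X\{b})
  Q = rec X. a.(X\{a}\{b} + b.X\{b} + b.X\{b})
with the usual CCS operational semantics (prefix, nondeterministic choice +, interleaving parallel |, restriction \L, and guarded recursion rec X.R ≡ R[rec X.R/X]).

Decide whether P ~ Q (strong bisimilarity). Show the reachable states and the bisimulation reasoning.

P ~ Q

LTS(P): 4 reachable states
  u0 = rec X. a.(X\{a}\{b} + b.X\{b}) has moves --a--▸ u1
  u1 = (rec X. a.(X\{a}\{b} + b.X\{b}))\{a}\{b} + b.(rec X. a.(X\{a}\{b} + b.X\{b}))\{b} has moves --b--▸ u2
  u2 = (rec X. a.(X\{a}\{b} + b.X\{b}))\{b} has moves --a--▸ u3
  u3 = ((rec X. a.(X\{a}\{b} + b.X\{b}))\{a}\{b} + b.(rec X. a.(X\{a}\{b} + b.X\{b}))\{b})\{b} has moves ·
LTS(Q): 4 reachable states
  v0 = rec X. a.(X\{a}\{b} + b.X\{b} + b.X\{b}) has moves --a--▸ v1
  v1 = (rec X. a.(X\{a}\{b} + b.X\{b} + b.X\{b}))\{a}\{b} + b.(rec X. a.(X\{a}\{b} + b.X\{b} + b.X\{b}))\{b} + b.(rec X. a.(X\{a}\{b} + b.X\{b} + b.X\{b}))\{b} has moves --b--▸ v2
  v2 = (rec X. a.(X\{a}\{b} + b.X\{b} + b.X\{b}))\{b} has moves --a--▸ v3
  v3 = ((rec X. a.(X\{a}\{b} + b.X\{b} + b.X\{b}))\{a}\{b} + b.(rec X. a.(X\{a}\{b} + b.X\{b} + b.X\{b}))\{b} + b.(rec X. a.(X\{a}\{b} + b.X\{b} + b.X\{b}))\{b})\{b} has moves ·
Bisimilarity quotient blocks:
  B0 = {u0, v0}
  B1 = {u1, v1}
  B2 = {u2, v2}
  B3 = {u3, v3}
u0 ∈ B0, v0 ∈ B0 → same block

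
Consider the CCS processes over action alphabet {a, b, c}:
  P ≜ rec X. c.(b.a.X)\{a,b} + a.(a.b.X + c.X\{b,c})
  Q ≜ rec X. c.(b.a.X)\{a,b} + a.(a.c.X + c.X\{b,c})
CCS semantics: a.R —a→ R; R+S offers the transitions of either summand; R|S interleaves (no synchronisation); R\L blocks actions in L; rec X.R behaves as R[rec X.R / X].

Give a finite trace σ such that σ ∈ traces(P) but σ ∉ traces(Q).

aab

Reachable graph of P (7 states):
  p0 = rec X. c.(b.a.X)\{a,b} + a.(a.b.X + c.X\{b,c}) | ··a··> p1, ··c··> p2
  p1 = a.b.(rec X. c.(b.a.X)\{a,b} + a.(a.b.X + c.X\{b,c})) + c.(rec X. c.(b.a.X)\{a,b} + a.(a.b.X + c.X\{b,c}))\{b,c} | ··a··> p3, ··c··> p4
  p2 = (b.a.(rec X. c.(b.a.X)\{a,b} + a.(a.b.X + c.X\{b,c})))\{a,b} | ∅
  p3 = b.(rec X. c.(b.a.X)\{a,b} + a.(a.b.X + c.X\{b,c})) | ··b··> p0
  p4 = (rec X. c.(b.a.X)\{a,b} + a.(a.b.X + c.X\{b,c}))\{b,c} | ··a··> p5
  p5 = (a.b.(rec X. c.(b.a.X)\{a,b} + a.(a.b.X + c.X\{b,c})) + c.(rec X. c.(b.a.X)\{a,b} + a.(a.b.X + c.X\{b,c}))\{b,c})\{b,c} | ··a··> p6
  p6 = (b.(rec X. c.(b.a.X)\{a,b} + a.(a.b.X + c.X\{b,c})))\{b,c} | ∅
Reachable graph of Q (7 states):
  q0 = rec X. c.(b.a.X)\{a,b} + a.(a.c.X + c.X\{b,c}) | ··a··> q1, ··c··> q2
  q1 = a.c.(rec X. c.(b.a.X)\{a,b} + a.(a.c.X + c.X\{b,c})) + c.(rec X. c.(b.a.X)\{a,b} + a.(a.c.X + c.X\{b,c}))\{b,c} | ··a··> q3, ··c··> q4
  q2 = (b.a.(rec X. c.(b.a.X)\{a,b} + a.(a.c.X + c.X\{b,c})))\{a,b} | ∅
  q3 = c.(rec X. c.(b.a.X)\{a,b} + a.(a.c.X + c.X\{b,c})) | ··c··> q0
  q4 = (rec X. c.(b.a.X)\{a,b} + a.(a.c.X + c.X\{b,c}))\{b,c} | ··a··> q5
  q5 = (a.c.(rec X. c.(b.a.X)\{a,b} + a.(a.c.X + c.X\{b,c})) + c.(rec X. c.(b.a.X)\{a,b} + a.(a.c.X + c.X\{b,c}))\{b,c})\{b,c} | ··a··> q6
  q6 = (c.(rec X. c.(b.a.X)\{a,b} + a.(a.c.X + c.X\{b,c})))\{b,c} | ∅
Executing aab from P (initial set {p0}):
  after a @ step 1: {p1}
  after a @ step 2: {p3}
  after b @ step 3: {p0}
  ✓ P
Executing aab from Q (initial set {q0}):
  after a @ step 1: {q1}
  after a @ step 2: {q3}
  after b @ step 3: ∅ (Q stuck)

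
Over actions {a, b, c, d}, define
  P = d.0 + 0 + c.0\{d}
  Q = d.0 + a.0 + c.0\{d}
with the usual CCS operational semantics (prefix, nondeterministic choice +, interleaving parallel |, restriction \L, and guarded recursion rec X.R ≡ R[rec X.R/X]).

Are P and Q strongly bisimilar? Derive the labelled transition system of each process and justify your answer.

Reachable graph of P (3 states):
  p0 = d.0 + 0 + c.0\{d} | =c=> p1, =d=> p2
  p1 = 0\{d} | ·
  p2 = 0 | ·
Reachable graph of Q (3 states):
  q0 = d.0 + a.0 + c.0\{d} | =a=> q1, =c=> q2, =d=> q1
  q1 = 0 | ·
  q2 = 0\{d} | ·
Coarsest stable partition (strong bisimilarity classes):
  B0 = {p0}
  B1 = {p1, p2, q1, q2}
  B2 = {q0}
p0 ∈ B0, q0 ∈ B2 → different blocks

P ≁ Q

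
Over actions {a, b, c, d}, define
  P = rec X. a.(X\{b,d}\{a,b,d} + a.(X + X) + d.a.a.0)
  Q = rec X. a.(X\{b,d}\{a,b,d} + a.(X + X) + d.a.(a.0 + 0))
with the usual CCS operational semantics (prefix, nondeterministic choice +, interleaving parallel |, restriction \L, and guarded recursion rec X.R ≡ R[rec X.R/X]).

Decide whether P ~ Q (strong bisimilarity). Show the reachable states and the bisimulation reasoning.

P's transition system — 6 states:
  s0 = rec X. a.(X\{b,d}\{a,b,d} + a.(X + X) + d.a.a.0) ⊢ ··a··> s1
  s1 = (rec X. a.(X\{b,d}\{a,b,d} + a.(X + X) + d.a.a.0))\{b,d}\{a,b,d} + a.((rec X. a.(X\{b,d}\{a,b,d} + a.(X + X) + d.a.a.0)) + (rec X. a.(X\{b,d}\{a,b,d} + a.(X + X) + d.a.a.0))) + d.a.a.0 ⊢ ··a··> s2, ··d··> s3
  s2 = (rec X. a.(X\{b,d}\{a,b,d} + a.(X + X) + d.a.a.0)) + (rec X. a.(X\{b,d}\{a,b,d} + a.(X + X) + d.a.a.0)) ⊢ ··a··> s1
  s3 = a.a.0 ⊢ ··a··> s4
  s4 = a.0 ⊢ ··a··> s5
  s5 = 0 ⊢ stopped
Q's transition system — 6 states:
  t0 = rec X. a.(X\{b,d}\{a,b,d} + a.(X + X) + d.a.(a.0 + 0)) ⊢ ··a··> t1
  t1 = (rec X. a.(X\{b,d}\{a,b,d} + a.(X + X) + d.a.(a.0 + 0)))\{b,d}\{a,b,d} + a.((rec X. a.(X\{b,d}\{a,b,d} + a.(X + X) + d.a.(a.0 + 0))) + (rec X. a.(X\{b,d}\{a,b,d} + a.(X + X) + d.a.(a.0 + 0)))) + d.a.(a.0 + 0) ⊢ ··a··> t2, ··d··> t3
  t2 = (rec X. a.(X\{b,d}\{a,b,d} + a.(X + X) + d.a.(a.0 + 0))) + (rec X. a.(X\{b,d}\{a,b,d} + a.(X + X) + d.a.(a.0 + 0))) ⊢ ··a··> t1
  t3 = a.(a.0 + 0) ⊢ ··a··> t4
  t4 = a.0 + 0 ⊢ ··a··> t5
  t5 = 0 ⊢ stopped
Partition-refinement fixed point:
  B0 = {s0, s2, t0, t2}
  B1 = {s1, t1}
  B2 = {s3, t3}
  B3 = {s4, t4}
  B4 = {s5, t5}
s0 ∈ B0, t0 ∈ B0 → same block

bisimilar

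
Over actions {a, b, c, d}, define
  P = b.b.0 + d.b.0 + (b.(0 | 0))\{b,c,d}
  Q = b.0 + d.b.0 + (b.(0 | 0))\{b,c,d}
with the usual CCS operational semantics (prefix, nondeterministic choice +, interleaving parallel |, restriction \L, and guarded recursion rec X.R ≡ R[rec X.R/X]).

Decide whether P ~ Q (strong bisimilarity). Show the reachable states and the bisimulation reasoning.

LTS(P): 3 reachable states
  u0 = b.b.0 + d.b.0 + (b.(0 | 0))\{b,c,d} → —b→ u1, —d→ u1
  u1 = b.0 → —b→ u2
  u2 = 0 → ∅
LTS(Q): 3 reachable states
  v0 = b.0 + d.b.0 + (b.(0 | 0))\{b,c,d} → —b→ v1, —d→ v2
  v1 = 0 → ∅
  v2 = b.0 → —b→ v1
Bisimilarity quotient blocks:
  B0 = {u0}
  B1 = {u1, v2}
  B2 = {u2, v1}
  B3 = {v0}
u0 ∈ B0, v0 ∈ B3 → different blocks

P ≁ Q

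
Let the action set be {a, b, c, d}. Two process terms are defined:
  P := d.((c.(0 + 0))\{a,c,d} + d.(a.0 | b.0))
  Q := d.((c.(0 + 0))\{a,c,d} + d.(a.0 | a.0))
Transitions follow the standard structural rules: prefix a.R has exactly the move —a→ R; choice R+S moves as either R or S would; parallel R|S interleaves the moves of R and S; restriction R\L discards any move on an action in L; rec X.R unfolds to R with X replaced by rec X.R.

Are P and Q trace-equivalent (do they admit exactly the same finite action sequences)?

trace-distinct — witness ⟨ddb⟩

P's transition system — 6 states:
  p0 = d.((c.(0 + 0))\{a,c,d} + d.(a.0 | b.0)) → --d--▸ p1
  p1 = (c.(0 + 0))\{a,c,d} + d.(a.0 | b.0) → --d--▸ p2
  p2 = a.0 | b.0 → --a--▸ p3, --b--▸ p4
  p3 = 0 | b.0 → --b--▸ p5
  p4 = a.0 | 0 → --a--▸ p5
  p5 = 0 | 0 → ·
Q's transition system — 6 states:
  q0 = d.((c.(0 + 0))\{a,c,d} + d.(a.0 | a.0)) → --d--▸ q1
  q1 = (c.(0 + 0))\{a,c,d} + d.(a.0 | a.0) → --d--▸ q2
  q2 = a.0 | a.0 → --a--▸ q3, --a--▸ q4
  q3 = 0 | a.0 → --a--▸ q5
  q4 = a.0 | 0 → --a--▸ q5
  q5 = 0 | 0 → ·
Run σ = ⟨ddb⟩ on P: start {p0}
  step 1 (d): {p1}
  step 2 (d): {p2}
  step 3 (b): {p4}
  P completes σ.
Run σ = ⟨ddb⟩ on Q: start {q0}
  step 1 (d): {q1}
  step 2 (d): {q2}
  step 3 (b): ∅ (Q stuck)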